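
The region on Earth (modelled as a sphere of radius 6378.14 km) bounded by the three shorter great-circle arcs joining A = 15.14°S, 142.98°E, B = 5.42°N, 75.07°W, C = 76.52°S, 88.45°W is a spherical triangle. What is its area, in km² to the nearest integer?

Side lengths (central angles): a = 1.4365, b = 1.4569, c = 2.4677 rad; semiperimeter s = 2.6805.
By l'Huilier's theorem, tan(E/4) = √[tan(s/2) tan((s−a)/2) tan((s−b)/2) tan((s−c)/2)], giving spherical excess E = 1.7851 rad.
Area = E·R² = 1.7851 × (6378.14)² ≈ 72619002 km².

72619002 km²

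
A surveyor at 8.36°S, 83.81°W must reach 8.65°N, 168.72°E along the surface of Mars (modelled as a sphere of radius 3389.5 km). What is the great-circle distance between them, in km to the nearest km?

6412 km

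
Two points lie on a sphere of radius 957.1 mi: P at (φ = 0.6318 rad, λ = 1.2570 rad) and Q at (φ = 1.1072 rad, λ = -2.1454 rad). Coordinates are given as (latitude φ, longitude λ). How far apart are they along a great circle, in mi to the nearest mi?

Let φ₁ = 0.6318 rad, φ₂ = 1.1072 rad, and Δλ = 2.8808 rad.
cos c = sin φ₁ sin φ₂ + cos φ₁ cos φ₂ cos Δλ = (0.5906)(0.8945) + (0.8070)(0.4472)(-0.9662) = 0.17961,
so c = arccos(0.17961) = 1.39020 rad.
Distance = R·c = 957.1 × 1.3902 ≈ 1331 mi.

1331 mi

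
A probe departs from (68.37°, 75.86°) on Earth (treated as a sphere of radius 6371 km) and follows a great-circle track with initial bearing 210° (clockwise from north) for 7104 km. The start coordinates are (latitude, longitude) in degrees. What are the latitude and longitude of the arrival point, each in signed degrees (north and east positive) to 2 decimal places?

7.04°, 48.96°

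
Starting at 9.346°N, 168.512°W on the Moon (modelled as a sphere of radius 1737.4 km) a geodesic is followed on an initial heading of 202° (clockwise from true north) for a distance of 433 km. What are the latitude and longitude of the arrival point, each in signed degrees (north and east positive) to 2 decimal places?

Angular distance δ = d/R = 433/1737.4 = 0.24922 rad; initial bearing θ = 3.5256 rad.
sin φ₂ = sin φ₁ cos δ + cos φ₁ sin δ cos θ = (0.1624)(0.9691) + (0.9867)(0.2467)(-0.9272) = -0.0683, so φ₂ = -3.91°.
Δλ = atan2(sin θ sin δ cos φ₁, cos δ − sin φ₁ sin φ₂) = atan2(-0.0912, 0.9802) = -5.314°.
λ₂ = -168.512° − 5.314° = -173.83°.

-3.91°, -173.83°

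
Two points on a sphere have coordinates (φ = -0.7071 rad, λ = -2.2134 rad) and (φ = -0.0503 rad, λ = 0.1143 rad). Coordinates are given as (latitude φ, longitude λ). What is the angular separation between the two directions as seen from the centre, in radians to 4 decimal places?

2.0814 rad

Let φ₁ = -0.7071 rad, φ₂ = -0.0503 rad, and Δλ = 2.3277 rad.
cos c = sin φ₁ sin φ₂ + cos φ₁ cos φ₂ cos Δλ = (-0.6496)(-0.0503) + (0.7602)(0.9987)(-0.6867) = -0.48872,
so c = arccos(-0.48872) = 2.08142 rad.
So the angular separation is 2.0814 rad.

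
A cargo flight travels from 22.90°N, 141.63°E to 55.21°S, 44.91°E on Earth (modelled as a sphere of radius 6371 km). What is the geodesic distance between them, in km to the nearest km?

Let φ₁ = 0.3997 rad, φ₂ = -0.9636 rad, and Δλ = -1.6881 rad.
cos c = sin φ₁ sin φ₂ + cos φ₁ cos φ₂ cos Δλ = (0.3891)(-0.8212) + (0.9212)(0.5706)(-0.1170) = -0.38107,
so c = arccos(-0.38107) = 1.96175 rad.
Distance = R·c = 6371 × 1.9618 ≈ 12498 km.

12498 km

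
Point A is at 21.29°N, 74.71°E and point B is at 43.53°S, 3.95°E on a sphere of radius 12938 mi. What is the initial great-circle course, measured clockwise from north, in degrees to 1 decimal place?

Δλ = -70.760° = -1.2350 rad.
y = sin Δλ · cos φ₂ = (-0.9441)(0.7250) = -0.6845
x = cos φ₁ sin φ₂ − sin φ₁ cos φ₂ cos Δλ = (0.9318)(-0.6887) − (0.3631)(0.7250)(0.3295) = -0.7285
θ = atan2(y, x) = -136.78°; adding 360° gives 223.2°.

223.2°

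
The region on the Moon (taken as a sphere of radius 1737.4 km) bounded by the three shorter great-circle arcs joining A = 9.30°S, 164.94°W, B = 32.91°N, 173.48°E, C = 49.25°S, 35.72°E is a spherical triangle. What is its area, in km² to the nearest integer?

Side lengths (central angles): a = 2.5275, b = 2.0718, c = 0.8195 rad; semiperimeter s = 2.7094.
By l'Huilier's theorem, tan(E/4) = √[tan(s/2) tan((s−a)/2) tan((s−b)/2) tan((s−c)/2)], giving spherical excess E = 1.6431 rad.
Area = E·R² = 1.6431 × (1737.4)² ≈ 4959763 km².

4959763 km²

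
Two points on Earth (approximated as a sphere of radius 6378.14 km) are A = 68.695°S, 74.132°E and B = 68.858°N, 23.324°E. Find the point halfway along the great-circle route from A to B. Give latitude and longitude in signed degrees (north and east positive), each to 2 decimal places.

0.09°, 48.83°

The central angle between A and B is δ = 2.4753 rad.
With f = 0.5, the slerp weights are sin((1−f)δ)/sin δ = 1.5290 and sin(fδ)/sin δ = 1.5290.
Weighted sum of the unit vectors: (1.5290)·(0.0993,0.3495,-0.9317) + (1.5290)·(0.3312,0.1428,0.9327) = (0.6583, 0.7527, 0.0016).
Converting back: φ = atan2(z, √(x²+y²)) = 0.09°, λ = atan2(y, x) = 48.83°.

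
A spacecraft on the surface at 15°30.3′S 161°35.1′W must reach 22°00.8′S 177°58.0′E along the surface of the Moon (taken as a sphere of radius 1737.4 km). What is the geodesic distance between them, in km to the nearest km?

In radians: φ₁ = -0.2706, φ₂ = -0.3842, Δλ = -20.448° = -0.3569 rad.
cos c = sin φ₁ sin φ₂ + cos φ₁ cos φ₂ cos Δλ = (-0.2673)(-0.3748) + (0.9636)(0.9271)(0.9370) = 0.93726,
so c = arccos(0.93726) = 0.35610 rad.
Distance = R·c = 1737.4 × 0.3561 ≈ 619 km.

619 km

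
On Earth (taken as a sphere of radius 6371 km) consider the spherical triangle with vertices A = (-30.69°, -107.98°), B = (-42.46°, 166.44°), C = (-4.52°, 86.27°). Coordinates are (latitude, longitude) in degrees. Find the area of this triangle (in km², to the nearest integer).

Side lengths (central angles): a = 1.3911, b = 2.4827, c = 1.1664 rad; semiperimeter s = 2.5201.
By l'Huilier's theorem, tan(E/4) = √[tan(s/2) tan((s−a)/2) tan((s−b)/2) tan((s−c)/2)], giving spherical excess E = 0.6818 rad.
Area = E·R² = 0.6818 × (6371)² ≈ 27674249 km².

27674249 km²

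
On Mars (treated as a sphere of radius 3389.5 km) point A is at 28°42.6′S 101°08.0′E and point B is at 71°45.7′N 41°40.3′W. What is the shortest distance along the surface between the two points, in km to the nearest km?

Let φ₁ = -0.5011 rad, φ₂ = 1.2525 rad, and Δλ = -2.4924 rad.
Haversine: a = sin²(Δφ/2) + cos φ₁ cos φ₂ sin²(Δλ/2) = 0.5909 + (0.8771)(0.3130)(0.8983) = 0.83745.
Central angle c = 2·arcsin(√a) = 2.31163 rad.
Distance = R·c = 3389.5 × 2.3116 ≈ 7835 km.

7835 km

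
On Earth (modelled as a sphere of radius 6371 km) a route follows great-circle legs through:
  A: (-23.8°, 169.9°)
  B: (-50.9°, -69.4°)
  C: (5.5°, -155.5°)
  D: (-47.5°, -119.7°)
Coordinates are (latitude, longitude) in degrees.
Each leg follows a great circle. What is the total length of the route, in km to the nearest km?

26955 km

Leg A→B: central angle 1.5522 rad, distance 9889.3 km.
Leg B→C: central angle 1.6025 rad, distance 10209.4 km.
Leg C→D: central angle 1.0761 rad, distance 6855.9 km.
Total: 9889.3 + 10209.4 + 6855.9 ≈ 26955 km.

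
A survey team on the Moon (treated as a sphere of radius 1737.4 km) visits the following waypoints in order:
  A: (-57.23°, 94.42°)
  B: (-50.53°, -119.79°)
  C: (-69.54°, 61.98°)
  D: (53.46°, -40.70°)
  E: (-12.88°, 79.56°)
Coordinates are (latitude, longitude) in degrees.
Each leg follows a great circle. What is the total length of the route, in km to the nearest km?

11816 km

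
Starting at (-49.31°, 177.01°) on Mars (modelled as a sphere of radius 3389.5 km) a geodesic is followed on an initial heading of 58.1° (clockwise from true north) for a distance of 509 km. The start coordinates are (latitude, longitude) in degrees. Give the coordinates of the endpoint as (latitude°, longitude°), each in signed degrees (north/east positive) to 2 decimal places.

-44.28°, -172.77°

Angular distance δ = d/R = 509/3389.5 = 0.15017 rad; initial bearing θ = 1.0140 rad.
sin φ₂ = sin φ₁ cos δ + cos φ₁ sin δ cos θ = (-0.7582)(0.9887) + (0.6520)(0.1496)(0.5284) = -0.6982, so φ₂ = -44.28°.
Δλ = atan2(sin θ sin δ cos φ₁, cos δ − sin φ₁ sin φ₂) = atan2(0.0828, 0.4594) = 10.219°.
λ₂ = 177.010° + 10.219° = 187.23° → -172.77° after wrapping to (−180°, 180°].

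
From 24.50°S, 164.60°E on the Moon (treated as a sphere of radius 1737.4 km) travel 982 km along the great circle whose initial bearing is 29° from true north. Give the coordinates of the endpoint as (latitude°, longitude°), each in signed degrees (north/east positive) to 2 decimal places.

4.36°, 179.69°

Angular distance δ = d/R = 982/1737.4 = 0.56521 rad; initial bearing θ = 0.5061 rad.
sin φ₂ = sin φ₁ cos δ + cos φ₁ sin δ cos θ = (-0.4147)(0.8445) + (0.9100)(0.5356)(0.8746) = 0.0761, so φ₂ = 4.36°.
Δλ = atan2(sin θ sin δ cos φ₁, cos δ − sin φ₁ sin φ₂) = atan2(0.2363, 0.8760) = 15.095°.
λ₂ = 164.600° + 15.095° = 179.69°.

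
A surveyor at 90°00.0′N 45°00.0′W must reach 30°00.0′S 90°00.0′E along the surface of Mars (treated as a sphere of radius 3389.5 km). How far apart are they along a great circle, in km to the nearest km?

With latitudes φ₁ = 90.000°, φ₂ = -30.000° and longitude difference Δλ = 135.000°:
Haversine: a = sin²(Δφ/2) + cos φ₁ cos φ₂ sin²(Δλ/2) = 0.7500 + (0.0000)(0.8660)(0.8536) = 0.75000.
Central angle c = 2·arcsin(√a) = 2.09440 rad.
Distance = R·c = 3389.5 × 2.0944 ≈ 7099 km.

7099 km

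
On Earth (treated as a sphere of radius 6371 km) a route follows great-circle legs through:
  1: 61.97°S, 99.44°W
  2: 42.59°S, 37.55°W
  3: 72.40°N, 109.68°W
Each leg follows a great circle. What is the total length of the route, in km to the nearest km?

18428 km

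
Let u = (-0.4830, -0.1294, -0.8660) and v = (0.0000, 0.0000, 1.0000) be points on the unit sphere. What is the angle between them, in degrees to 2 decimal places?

150.00°

u·v = -0.8660; |u| = 1.0000, |v| = 1.0000.
cos θ = (u·v)/(|u||v|) = -0.8660, so θ = 150.00°.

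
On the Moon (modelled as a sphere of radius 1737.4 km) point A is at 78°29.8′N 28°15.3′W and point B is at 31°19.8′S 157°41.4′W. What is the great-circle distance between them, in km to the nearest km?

With latitudes φ₁ = 78.497°, φ₂ = -31.330° and longitude difference Δλ = -129.435°:
Haversine: a = sin²(Δφ/2) + cos φ₁ cos φ₂ sin²(Δλ/2) = 0.6696 + (0.1994)(0.8542)(0.8176) = 0.80886.
Central angle c = 2·arcsin(√a) = 2.23664 rad.
Distance = R·c = 1737.4 × 2.2366 ≈ 3886 km.

3886 km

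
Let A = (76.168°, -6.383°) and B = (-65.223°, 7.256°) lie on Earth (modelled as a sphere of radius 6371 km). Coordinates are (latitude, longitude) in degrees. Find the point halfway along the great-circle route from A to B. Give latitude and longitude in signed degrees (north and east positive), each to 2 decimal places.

5.51°, 2.31°

Central angle δ = 2.4723 rad. Interpolating on the sphere with fraction f = 0.5:
P = [sin((1−f)δ)·A + sin(fδ)·B] / sin δ = 1.5223·A + 1.5223·B in Cartesian coordinates,
giving P = (0.9946, 0.0401, 0.0960), i.e. latitude 5.51°, longitude 2.31°.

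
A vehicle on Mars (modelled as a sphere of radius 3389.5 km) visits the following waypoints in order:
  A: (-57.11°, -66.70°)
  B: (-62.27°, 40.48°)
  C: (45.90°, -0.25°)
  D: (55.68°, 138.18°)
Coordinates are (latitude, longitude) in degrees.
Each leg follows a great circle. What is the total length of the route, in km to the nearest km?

13818 km

Leg A→B: central angle 0.8384 rad, distance 2841.8 km.
Leg B→C: central angle 1.9717 rad, distance 6683.1 km.
Leg C→D: central angle 1.2666 rad, distance 4293.0 km.
Total: 2841.8 + 6683.1 + 4293.0 ≈ 13818 km.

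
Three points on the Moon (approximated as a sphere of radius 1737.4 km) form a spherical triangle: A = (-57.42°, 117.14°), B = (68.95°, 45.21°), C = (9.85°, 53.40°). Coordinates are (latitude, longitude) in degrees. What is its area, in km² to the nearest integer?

2417986 km²

Side lengths (central angles): a = 1.0357, b = 1.4801, c = 2.3839 rad; semiperimeter s = 2.4498.
By l'Huilier's theorem, tan(E/4) = √[tan(s/2) tan((s−a)/2) tan((s−b)/2) tan((s−c)/2)], giving spherical excess E = 0.8010 rad.
Area = E·R² = 0.8010 × (1737.4)² ≈ 2417986 km².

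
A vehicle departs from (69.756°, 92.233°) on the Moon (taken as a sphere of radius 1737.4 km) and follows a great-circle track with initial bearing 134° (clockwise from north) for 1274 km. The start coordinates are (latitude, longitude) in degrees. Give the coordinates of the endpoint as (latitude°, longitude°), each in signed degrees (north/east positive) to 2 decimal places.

Angular distance δ = d/R = 1274/1737.4 = 0.73328 rad; initial bearing θ = 2.3387 rad.
sin φ₂ = sin φ₁ cos δ + cos φ₁ sin δ cos θ = (0.9382)(0.7430) + (0.3460)(0.6693)(-0.6947) = 0.5362, so φ₂ = 32.43°.
Δλ = atan2(sin θ sin δ cos φ₁, cos δ − sin φ₁ sin φ₂) = atan2(0.1666, 0.2399) = 34.778°.
λ₂ = 92.233° + 34.778° = 127.01°.

32.43°, 127.01°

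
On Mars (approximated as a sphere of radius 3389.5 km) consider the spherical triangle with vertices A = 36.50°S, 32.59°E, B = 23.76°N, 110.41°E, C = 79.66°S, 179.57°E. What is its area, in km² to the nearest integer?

Side lengths (central angles): a = 1.9155, b = 1.0881, c = 1.6553 rad; semiperimeter s = 2.3295.
By l'Huilier's theorem, tan(E/4) = √[tan(s/2) tan((s−a)/2) tan((s−b)/2) tan((s−c)/2)], giving spherical excess E = 1.3460 rad.
Area = E·R² = 1.3460 × (3389.5)² ≈ 15463650 km².

15463650 km²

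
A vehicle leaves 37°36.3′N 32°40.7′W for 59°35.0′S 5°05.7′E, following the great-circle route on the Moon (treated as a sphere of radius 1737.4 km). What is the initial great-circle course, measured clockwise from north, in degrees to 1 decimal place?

161.5°

With φ₁ = 0.6563, φ₂ = -1.0399, Δλ = 0.6593 rad, the forward-azimuth formula gives
θ = atan2( sin Δλ cos φ₂ , cos φ₁ sin φ₂ − sin φ₁ cos φ₂ cos Δλ ) = atan2(0.3101, -0.9274) = 161.51°.
So the initial bearing is 161.5°.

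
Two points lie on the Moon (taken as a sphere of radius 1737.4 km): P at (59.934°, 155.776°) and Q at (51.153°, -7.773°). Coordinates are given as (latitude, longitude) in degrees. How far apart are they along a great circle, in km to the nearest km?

2066 km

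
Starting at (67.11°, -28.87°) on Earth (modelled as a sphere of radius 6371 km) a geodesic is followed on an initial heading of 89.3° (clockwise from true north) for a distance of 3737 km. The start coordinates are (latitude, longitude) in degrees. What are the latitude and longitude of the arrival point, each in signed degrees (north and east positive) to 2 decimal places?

Angular distance δ = d/R = 3737/6371 = 0.58656 rad; initial bearing θ = 1.5586 rad.
sin φ₂ = sin φ₁ cos δ + cos φ₁ sin δ cos θ = (0.9213)(0.8328) + (0.3890)(0.5535)(0.0122) = 0.7699, so φ₂ = 50.34°.
Δλ = atan2(sin θ sin δ cos φ₁, cos δ − sin φ₁ sin φ₂) = atan2(0.2153, 0.1236) = 60.142°.
λ₂ = -28.870° + 60.142° = 31.27°.

50.34°, 31.27°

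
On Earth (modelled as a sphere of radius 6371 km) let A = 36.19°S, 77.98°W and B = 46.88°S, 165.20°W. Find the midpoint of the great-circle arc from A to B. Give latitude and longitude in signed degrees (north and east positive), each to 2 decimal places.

-50.65°, -117.08°

The central angle between A and B is δ = 1.0953 rad.
With f = 0.5, the slerp weights are sin((1−f)δ)/sin δ = 0.5857 and sin(fδ)/sin δ = 0.5857.
Weighted sum of the unit vectors: (0.5857)·(0.1681,-0.7894,-0.5905) + (0.5857)·(-0.6609,-0.1746,-0.7299) = (-0.2886, -0.5646, -0.7733).
Converting back: φ = atan2(z, √(x²+y²)) = -50.65°, λ = atan2(y, x) = -117.08°.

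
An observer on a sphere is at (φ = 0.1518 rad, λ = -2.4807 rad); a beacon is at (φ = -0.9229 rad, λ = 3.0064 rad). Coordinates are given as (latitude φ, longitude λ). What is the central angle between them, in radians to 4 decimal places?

1.2695 rad

With latitudes φ₁ = 8.697°, φ₂ = -52.878° and longitude difference Δλ = -45.612°:
cos c = sin φ₁ sin φ₂ + cos φ₁ cos φ₂ cos Δλ = (0.1512)(-0.7974) + (0.9885)(0.6035)(0.6995) = 0.29673,
so c = arccos(0.29673) = 1.26953 rad.
So the angular separation is 1.2695 rad.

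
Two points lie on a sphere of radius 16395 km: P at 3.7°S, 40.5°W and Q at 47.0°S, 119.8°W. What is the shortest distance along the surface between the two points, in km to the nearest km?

With latitudes φ₁ = -3.700°, φ₂ = -47.000° and longitude difference Δλ = -79.300°:
cos c = sin φ₁ sin φ₂ + cos φ₁ cos φ₂ cos Δλ = (-0.0645)(-0.7314) + (0.9979)(0.6820)(0.1857) = 0.17356,
so c = arccos(0.17356) = 1.39636 rad.
Distance = R·c = 16395 × 1.3964 ≈ 22893 km.

22893 km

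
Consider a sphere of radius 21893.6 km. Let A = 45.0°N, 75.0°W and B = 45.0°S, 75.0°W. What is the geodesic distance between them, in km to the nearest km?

34390 km

In radians: φ₁ = 0.7854, φ₂ = -0.7854, Δλ = 0.000° = 0.0000 rad.
cos c = sin φ₁ sin φ₂ + cos φ₁ cos φ₂ cos Δλ = (0.7071)(-0.7071) + (0.7071)(0.7071)(1.0000) = 0.00000,
so c = arccos(0.00000) = 1.57080 rad.
Distance = R·c = 21893.6 × 1.5708 ≈ 34390 km.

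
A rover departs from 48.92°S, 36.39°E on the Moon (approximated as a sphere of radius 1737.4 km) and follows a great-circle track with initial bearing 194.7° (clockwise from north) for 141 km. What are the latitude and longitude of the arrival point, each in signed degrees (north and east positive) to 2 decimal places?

Angular distance δ = d/R = 141/1737.4 = 0.08116 rad; initial bearing θ = 3.3982 rad.
sin φ₂ = sin φ₁ cos δ + cos φ₁ sin δ cos θ = (-0.7538)(0.9967) + (0.6571)(0.0811)(-0.9673) = -0.8028, so φ₂ = -53.40°.
Δλ = atan2(sin θ sin δ cos φ₁, cos δ − sin φ₁ sin φ₂) = atan2(-0.0135, 0.3915) = -1.977°.
λ₂ = 36.390° − 1.977° = 34.41°.

-53.40°, 34.41°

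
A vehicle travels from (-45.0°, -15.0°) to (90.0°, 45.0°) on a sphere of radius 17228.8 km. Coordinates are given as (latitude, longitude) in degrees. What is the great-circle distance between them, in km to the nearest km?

Let φ₁ = -0.7854 rad, φ₂ = 1.5708 rad, and Δλ = 1.0472 rad.
cos c = sin φ₁ sin φ₂ + cos φ₁ cos φ₂ cos Δλ = (-0.7071)(1.0000) + (0.7071)(0.0000)(0.5000) = -0.70711,
so c = arccos(-0.70711) = 2.35619 rad.
Distance = R·c = 17228.8 × 2.3562 ≈ 40594 km.

40594 km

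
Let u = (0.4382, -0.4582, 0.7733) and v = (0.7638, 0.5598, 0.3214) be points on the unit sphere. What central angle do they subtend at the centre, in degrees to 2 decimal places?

u·v = 0.3267; |u| = 1.0000, |v| = 1.0000.
cos θ = (u·v)/(|u||v|) = 0.3267, so θ = 70.93°.

70.93°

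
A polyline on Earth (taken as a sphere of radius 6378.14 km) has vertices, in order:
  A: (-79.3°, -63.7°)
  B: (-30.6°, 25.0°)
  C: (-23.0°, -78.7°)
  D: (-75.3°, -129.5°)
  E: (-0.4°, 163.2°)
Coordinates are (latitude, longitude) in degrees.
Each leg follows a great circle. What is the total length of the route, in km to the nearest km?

32437 km

Leg A→B: central angle 1.0428 rad, distance 6651.0 km.
Leg B→C: central angle 1.5595 rad, distance 9947.0 km.
Leg C→D: central angle 1.0174 rad, distance 6489.2 km.
Leg D→E: central angle 1.4659 rad, distance 9349.9 km.
Total: 6651.0 + 9947.0 + 6489.2 + 9349.9 ≈ 32437 km.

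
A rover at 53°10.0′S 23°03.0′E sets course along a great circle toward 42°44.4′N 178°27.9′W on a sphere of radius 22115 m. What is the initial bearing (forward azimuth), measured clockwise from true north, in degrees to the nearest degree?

Δλ = 158.485° = 2.7661 rad.
y = sin Δλ · cos φ₂ = (0.3667)(0.7344) = 0.2694
x = cos φ₁ sin φ₂ − sin φ₁ cos φ₂ cos Δλ = (0.5995)(0.6787) − (-0.8004)(0.7344)(-0.9303) = -0.1400
θ = atan2(y, x) = 117.47°, so the bearing is 117°.

117°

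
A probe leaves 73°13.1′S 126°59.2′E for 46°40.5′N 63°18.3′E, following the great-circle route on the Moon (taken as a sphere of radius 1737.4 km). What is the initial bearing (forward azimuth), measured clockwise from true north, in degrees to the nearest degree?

309°

Δλ = -63.682° = -1.1115 rad.
y = sin Δλ · cos φ₂ = (-0.8963)(0.6861) = -0.6150
x = cos φ₁ sin φ₂ − sin φ₁ cos φ₂ cos Δλ = (0.2887)(0.7275) − (-0.9574)(0.6861)(0.4434) = 0.5013
θ = atan2(y, x) = -50.82°; adding 360° gives 309°.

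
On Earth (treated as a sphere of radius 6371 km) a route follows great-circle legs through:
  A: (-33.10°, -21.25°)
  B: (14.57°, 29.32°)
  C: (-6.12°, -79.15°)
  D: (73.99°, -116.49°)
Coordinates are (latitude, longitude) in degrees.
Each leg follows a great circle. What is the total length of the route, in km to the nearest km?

Leg A→B: central angle 1.1836 rad, distance 7540.8 km.
Leg B→C: central angle 1.9089 rad, distance 12161.6 km.
Leg C→D: central angle 1.4550 rad, distance 9269.7 km.
Total: 7540.8 + 12161.6 + 9269.7 ≈ 28972 km.

28972 km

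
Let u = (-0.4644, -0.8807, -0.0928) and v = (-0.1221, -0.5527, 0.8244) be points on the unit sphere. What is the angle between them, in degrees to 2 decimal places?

u·v = 0.4670; |u| = 1.0000, |v| = 1.0000.
cos θ = (u·v)/(|u||v|) = 0.4670, so θ = 62.16°.

62.16°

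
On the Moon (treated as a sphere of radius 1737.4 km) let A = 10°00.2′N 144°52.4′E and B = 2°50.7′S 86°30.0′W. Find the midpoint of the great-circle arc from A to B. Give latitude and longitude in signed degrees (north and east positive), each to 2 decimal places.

8.21°, -149.97°

Central angle δ = 2.2429 rad. Interpolating on the sphere with fraction f = 0.5:
P = [sin((1−f)δ)·A + sin(fδ)·B] / sin δ = 1.1510·A + 1.1510·B in Cartesian coordinates,
giving P = (-0.8569, -0.4953, 0.1428), i.e. latitude 8.21°, longitude -149.97°.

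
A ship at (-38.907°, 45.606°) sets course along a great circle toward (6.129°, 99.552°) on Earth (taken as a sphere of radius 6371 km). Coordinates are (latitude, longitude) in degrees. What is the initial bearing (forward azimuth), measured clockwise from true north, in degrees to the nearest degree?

Δλ = 53.946° = 0.9415 rad.
y = sin Δλ · cos φ₂ = (0.8085)(0.9943) = 0.8038
x = cos φ₁ sin φ₂ − sin φ₁ cos φ₂ cos Δλ = (0.7782)(0.1068) − (-0.6281)(0.9943)(0.5885) = 0.4506
θ = atan2(y, x) = 60.73°, so the bearing is 61°.

61°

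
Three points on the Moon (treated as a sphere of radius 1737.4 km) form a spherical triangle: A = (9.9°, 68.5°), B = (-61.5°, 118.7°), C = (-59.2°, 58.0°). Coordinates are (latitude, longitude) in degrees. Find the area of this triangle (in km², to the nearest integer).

1076554 km²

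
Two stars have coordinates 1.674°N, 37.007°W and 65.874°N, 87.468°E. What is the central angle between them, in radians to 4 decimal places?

With latitudes φ₁ = 1.674°, φ₂ = 65.874° and longitude difference Δλ = 124.475°:
cos c = sin φ₁ sin φ₂ + cos φ₁ cos φ₂ cos Δλ = (0.0292)(0.9126) + (0.9996)(0.4087)(-0.5660) = -0.20461,
so c = arccos(-0.20461) = 1.77686 rad.
So the angular separation is 1.7769 rad.

1.7769 rad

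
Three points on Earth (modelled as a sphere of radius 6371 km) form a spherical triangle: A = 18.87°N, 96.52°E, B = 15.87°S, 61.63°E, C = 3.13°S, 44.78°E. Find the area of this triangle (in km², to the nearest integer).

6779507 km²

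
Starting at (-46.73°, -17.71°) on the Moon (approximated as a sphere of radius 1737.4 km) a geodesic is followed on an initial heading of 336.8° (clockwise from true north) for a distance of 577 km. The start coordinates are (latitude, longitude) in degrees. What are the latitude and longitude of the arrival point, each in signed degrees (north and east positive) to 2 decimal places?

-28.88°, -26.14°

Angular distance δ = d/R = 577/1737.4 = 0.33211 rad; initial bearing θ = 5.8783 rad.
sin φ₂ = sin φ₁ cos δ + cos φ₁ sin δ cos θ = (-0.7281)(0.9454) + (0.6854)(0.3260)(0.9191) = -0.4829, so φ₂ = -28.88°.
Δλ = atan2(sin θ sin δ cos φ₁, cos δ − sin φ₁ sin φ₂) = atan2(-0.0880, 0.5937) = -8.434°.
λ₂ = -17.710° − 8.434° = -26.14°.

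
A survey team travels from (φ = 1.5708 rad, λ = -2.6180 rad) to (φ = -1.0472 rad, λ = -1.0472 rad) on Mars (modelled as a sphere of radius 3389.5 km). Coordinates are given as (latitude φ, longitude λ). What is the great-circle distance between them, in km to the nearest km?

In radians: φ₁ = 1.5708, φ₂ = -1.0472, Δλ = 90.000° = 1.5708 rad.
cos c = sin φ₁ sin φ₂ + cos φ₁ cos φ₂ cos Δλ = (1.0000)(-0.8660) + (-0.0000)(0.5000)(-0.0000) = -0.86603,
so c = arccos(-0.86603) = 2.61800 rad.
Distance = R·c = 3389.5 × 2.6180 ≈ 8874 km.

8874 km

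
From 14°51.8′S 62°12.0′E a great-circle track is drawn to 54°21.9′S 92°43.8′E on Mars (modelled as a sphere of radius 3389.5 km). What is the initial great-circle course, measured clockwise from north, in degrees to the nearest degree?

Δλ = 30.530° = 0.5328 rad.
y = sin Δλ · cos φ₂ = (0.5080)(0.5826) = 0.2960
x = cos φ₁ sin φ₂ − sin φ₁ cos φ₂ cos Δλ = (0.9665)(-0.8127) − (-0.2565)(0.5826)(0.8614) = -0.6568
θ = atan2(y, x) = 155.74°, so the bearing is 156°.

156°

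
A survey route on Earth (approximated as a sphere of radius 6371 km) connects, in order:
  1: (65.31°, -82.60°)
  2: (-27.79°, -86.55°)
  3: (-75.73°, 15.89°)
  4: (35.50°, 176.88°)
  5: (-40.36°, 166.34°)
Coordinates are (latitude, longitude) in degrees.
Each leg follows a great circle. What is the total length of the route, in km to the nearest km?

41648 km

Leg 1→2: central angle 1.6258 rad, distance 10357.8 km.
Leg 2→3: central angle 1.1540 rad, distance 7351.9 km.
Leg 3→4: central angle 2.4227 rad, distance 15434.8 km.
Leg 4→5: central angle 1.3348 rad, distance 8503.9 km.
Total: 10357.8 + 7351.9 + 15434.8 + 8503.9 ≈ 41648 km.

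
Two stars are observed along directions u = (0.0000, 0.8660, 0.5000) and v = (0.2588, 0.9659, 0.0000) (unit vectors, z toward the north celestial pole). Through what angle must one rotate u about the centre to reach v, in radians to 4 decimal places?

u·v = 0.8365; |u| = 1.0000, |v| = 1.0000.
cos θ = (u·v)/(|u||v|) = 0.8365, so θ = 0.5799 rad.

0.5799 rad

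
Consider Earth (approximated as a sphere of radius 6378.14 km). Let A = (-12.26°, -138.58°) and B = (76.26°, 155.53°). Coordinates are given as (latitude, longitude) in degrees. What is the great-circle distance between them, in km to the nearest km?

10731 km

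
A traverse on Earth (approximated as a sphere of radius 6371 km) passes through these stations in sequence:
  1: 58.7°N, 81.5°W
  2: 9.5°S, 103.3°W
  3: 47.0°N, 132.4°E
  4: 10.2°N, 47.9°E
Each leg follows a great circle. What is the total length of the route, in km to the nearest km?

Leg 1→2: central angle 1.2295 rad, distance 7833.0 km.
Leg 2→3: central angle 2.0941 rad, distance 13341.6 km.
Leg 3→4: central angle 1.3757 rad, distance 8764.7 km.
Total: 7833.0 + 13341.6 + 8764.7 ≈ 29939 km.

29939 km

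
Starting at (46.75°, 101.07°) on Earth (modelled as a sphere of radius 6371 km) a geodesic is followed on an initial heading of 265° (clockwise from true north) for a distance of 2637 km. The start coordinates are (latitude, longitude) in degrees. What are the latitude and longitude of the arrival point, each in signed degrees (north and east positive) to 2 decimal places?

40.00°, 69.53°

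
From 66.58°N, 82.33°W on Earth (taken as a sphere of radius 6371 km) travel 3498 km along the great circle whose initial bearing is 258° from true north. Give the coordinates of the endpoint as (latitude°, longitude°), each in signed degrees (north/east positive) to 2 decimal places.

47.70°, -131.66°

Angular distance δ = d/R = 3498/6371 = 0.54905 rad; initial bearing θ = 4.5029 rad.
sin φ₂ = sin φ₁ cos δ + cos φ₁ sin δ cos θ = (0.9176)(0.8530) + (0.3975)(0.5219)(-0.2079) = 0.7396, so φ₂ = 47.70°.
Δλ = atan2(sin θ sin δ cos φ₁, cos δ − sin φ₁ sin φ₂) = atan2(-0.2029, 0.1743) = -49.330°.
λ₂ = -82.330° − 49.330° = -131.66°.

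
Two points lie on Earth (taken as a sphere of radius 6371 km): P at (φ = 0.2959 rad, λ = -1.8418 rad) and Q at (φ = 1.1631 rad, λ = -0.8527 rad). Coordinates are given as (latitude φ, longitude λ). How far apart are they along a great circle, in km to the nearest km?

With latitudes φ₁ = 16.954°, φ₂ = 66.641° and longitude difference Δλ = 56.671°:
Haversine: a = sin²(Δφ/2) + cos φ₁ cos φ₂ sin²(Δλ/2) = 0.1765 + (0.9565)(0.3965)(0.2253) = 0.26196.
Central angle c = 2·arcsin(√a) = 1.07460 rad.
Distance = R·c = 6371 × 1.0746 ≈ 6846 km.

6846 km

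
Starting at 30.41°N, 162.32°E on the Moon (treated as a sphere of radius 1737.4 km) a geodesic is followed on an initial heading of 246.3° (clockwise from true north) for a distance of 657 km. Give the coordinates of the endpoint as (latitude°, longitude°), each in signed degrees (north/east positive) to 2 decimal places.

20.03°, 141.23°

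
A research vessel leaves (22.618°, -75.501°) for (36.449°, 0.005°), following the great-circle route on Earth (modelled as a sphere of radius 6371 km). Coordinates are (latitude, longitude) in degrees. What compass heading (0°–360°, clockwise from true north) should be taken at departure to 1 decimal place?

With φ₁ = 0.3948, φ₂ = 0.6362, Δλ = 1.3178 rad, the forward-azimuth formula gives
θ = atan2( sin Δλ cos φ₂ , cos φ₁ sin φ₂ − sin φ₁ cos φ₂ cos Δλ ) = atan2(0.7788, 0.4710) = 58.84°.
So the initial bearing is 58.8°.

58.8°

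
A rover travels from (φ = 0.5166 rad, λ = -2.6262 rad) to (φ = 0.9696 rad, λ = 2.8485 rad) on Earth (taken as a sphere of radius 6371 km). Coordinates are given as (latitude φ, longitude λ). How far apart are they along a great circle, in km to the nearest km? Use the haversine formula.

Let φ₁ = 0.5166 rad, φ₂ = 0.9696 rad, and Δλ = -0.8085 rad.
Haversine: a = sin²(Δφ/2) + cos φ₁ cos φ₂ sin²(Δλ/2) = 0.0504 + (0.8695)(0.5656)(0.1547) = 0.12652.
Central angle c = 2·arcsin(√a) = 0.72731 rad.
Distance = R·c = 6371 × 0.7273 ≈ 4634 km.

4634 km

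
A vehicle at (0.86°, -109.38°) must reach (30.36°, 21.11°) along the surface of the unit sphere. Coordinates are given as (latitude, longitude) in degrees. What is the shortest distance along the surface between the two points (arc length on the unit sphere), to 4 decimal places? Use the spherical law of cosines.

2.1563

In radians: φ₁ = 0.0150, φ₂ = 0.5299, Δλ = 130.490° = 2.2775 rad.
cos c = sin φ₁ sin φ₂ + cos φ₁ cos φ₂ cos Δλ = (0.0150)(0.5054) + (0.9999)(0.8629)(-0.6493) = -0.55262,
so c = arccos(-0.55262) = 2.15630 rad.
On the unit sphere the arc length equals the central angle: 2.1563.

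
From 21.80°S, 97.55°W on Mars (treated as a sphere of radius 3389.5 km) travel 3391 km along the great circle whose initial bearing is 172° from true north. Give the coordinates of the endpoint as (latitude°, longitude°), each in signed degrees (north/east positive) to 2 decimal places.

Angular distance δ = d/R = 3391/3389.5 = 1.00044 rad; initial bearing θ = 3.0020 rad.
sin φ₂ = sin φ₁ cos δ + cos φ₁ sin δ cos θ = (-0.3714)(0.5399) + (0.9285)(0.8417)(-0.9903) = -0.9744, so φ₂ = -77.01°.
Δλ = atan2(sin θ sin δ cos φ₁, cos δ − sin φ₁ sin φ₂) = atan2(0.1088, 0.1781) = 31.418°.
λ₂ = -97.550° + 31.418° = -66.13°.

-77.01°, -66.13°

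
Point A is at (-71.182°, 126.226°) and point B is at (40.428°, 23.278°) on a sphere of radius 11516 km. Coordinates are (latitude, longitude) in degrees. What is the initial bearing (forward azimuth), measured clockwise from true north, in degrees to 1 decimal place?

Δλ = -102.948° = -1.7968 rad.
y = sin Δλ · cos φ₂ = (-0.9746)(0.7612) = -0.7419
x = cos φ₁ sin φ₂ − sin φ₁ cos φ₂ cos Δλ = (0.3226)(0.6485) − (-0.9465)(0.7612)(-0.2241) = 0.0477
θ = atan2(y, x) = -86.32°; adding 360° gives 273.7°.

273.7°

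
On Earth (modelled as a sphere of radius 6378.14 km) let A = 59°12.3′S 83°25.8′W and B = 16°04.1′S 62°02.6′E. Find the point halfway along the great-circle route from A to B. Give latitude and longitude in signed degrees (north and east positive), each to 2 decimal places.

-61.67°, 33.75°

Central angle δ = 1.7391 rad. Interpolating on the sphere with fraction f = 0.5:
P = [sin((1−f)δ)·A + sin(fδ)·B] / sin δ = 0.7750·A + 0.7750·B in Cartesian coordinates,
giving P = (0.3945, 0.2636, -0.8802), i.e. latitude -61.67°, longitude 33.75°.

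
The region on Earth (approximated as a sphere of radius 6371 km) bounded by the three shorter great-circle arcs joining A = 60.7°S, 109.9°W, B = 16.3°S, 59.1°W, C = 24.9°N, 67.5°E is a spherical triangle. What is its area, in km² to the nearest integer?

110856898 km²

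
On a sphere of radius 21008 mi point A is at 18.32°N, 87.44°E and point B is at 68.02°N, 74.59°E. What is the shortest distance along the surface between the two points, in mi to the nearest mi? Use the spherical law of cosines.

18467 mi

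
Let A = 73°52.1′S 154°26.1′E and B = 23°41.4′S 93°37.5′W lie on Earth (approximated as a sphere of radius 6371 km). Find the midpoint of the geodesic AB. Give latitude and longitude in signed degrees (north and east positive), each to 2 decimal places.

Central angle δ = 1.2756 rad. Interpolating on the sphere with fraction f = 0.5:
P = [sin((1−f)δ)·A + sin(fδ)·B] / sin δ = 0.6224·A + 0.6224·B in Cartesian coordinates,
giving P = (-0.1920, -0.4942, -0.8479), i.e. latitude -57.98°, longitude -111.24°.

-57.98°, -111.24°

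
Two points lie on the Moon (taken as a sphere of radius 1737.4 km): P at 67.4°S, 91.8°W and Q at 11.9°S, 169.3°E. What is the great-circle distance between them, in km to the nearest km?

Let φ₁ = -1.1764 rad, φ₂ = -0.2077 rad, and Δλ = -1.7261 rad.
cos c = sin φ₁ sin φ₂ + cos φ₁ cos φ₂ cos Δλ = (-0.9232)(-0.2062) + (0.3843)(0.9785)(-0.1547) = 0.13219,
so c = arccos(0.13219) = 1.43822 rad.
Distance = R·c = 1737.4 × 1.4382 ≈ 2499 km.

2499 km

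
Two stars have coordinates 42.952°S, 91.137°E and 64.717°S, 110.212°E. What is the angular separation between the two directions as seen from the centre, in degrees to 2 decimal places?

24.28°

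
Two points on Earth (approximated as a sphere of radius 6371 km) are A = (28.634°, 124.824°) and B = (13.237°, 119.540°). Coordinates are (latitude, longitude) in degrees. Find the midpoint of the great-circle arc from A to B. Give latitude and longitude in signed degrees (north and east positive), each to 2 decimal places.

The central angle between A and B is δ = 0.2821 rad.
With f = 0.5, the slerp weights are sin((1−f)δ)/sin δ = 0.5050 and sin(fδ)/sin δ = 0.5050.
Weighted sum of the unit vectors: (0.5050)·(-0.5012,0.7205,0.4792) + (0.5050)·(-0.4799,0.8469,0.2290) = (-0.4955, 0.7916, 0.3576).
Converting back: φ = atan2(z, √(x²+y²)) = 20.96°, λ = atan2(y, x) = 122.05°.

20.96°, 122.05°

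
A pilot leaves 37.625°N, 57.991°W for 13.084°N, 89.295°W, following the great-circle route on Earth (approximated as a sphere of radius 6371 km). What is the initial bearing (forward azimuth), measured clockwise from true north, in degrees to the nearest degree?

237°

With φ₁ = 0.6567, φ₂ = 0.2284, Δλ = -0.5464 rad, the forward-azimuth formula gives
θ = atan2( sin Δλ cos φ₂ , cos φ₁ sin φ₂ − sin φ₁ cos φ₂ cos Δλ ) = atan2(-0.5061, -0.3288) = -123.01°.
Adding 360° brings this into [0°, 360°): 237°.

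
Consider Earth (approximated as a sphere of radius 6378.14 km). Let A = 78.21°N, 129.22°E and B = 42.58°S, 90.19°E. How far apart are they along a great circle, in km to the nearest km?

In radians: φ₁ = 1.3650, φ₂ = -0.7432, Δλ = -39.030° = -0.6812 rad.
cos c = sin φ₁ sin φ₂ + cos φ₁ cos φ₂ cos Δλ = (0.9789)(-0.6766) + (0.2043)(0.7363)(0.7768) = -0.54547,
so c = arccos(-0.54547) = 2.14775 rad.
Distance = R·c = 6378.14 × 2.1477 ≈ 13699 km.

13699 km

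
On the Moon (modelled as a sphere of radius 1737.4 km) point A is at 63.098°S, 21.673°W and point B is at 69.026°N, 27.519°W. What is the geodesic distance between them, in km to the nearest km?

4008 km

In radians: φ₁ = -1.1013, φ₂ = 1.2047, Δλ = -5.846° = -0.1020 rad.
Haversine: a = sin²(Δφ/2) + cos φ₁ cos φ₂ sin²(Δλ/2) = 0.8354 + (0.4525)(0.3579)(0.0026) = 0.83579.
Central angle c = 2·arcsin(√a) = 2.30714 rad.
Distance = R·c = 1737.4 × 2.3071 ≈ 4008 km.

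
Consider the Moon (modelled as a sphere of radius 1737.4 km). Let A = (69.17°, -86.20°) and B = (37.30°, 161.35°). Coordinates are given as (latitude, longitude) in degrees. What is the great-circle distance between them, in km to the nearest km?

1902 km

Let φ₁ = 1.2072 rad, φ₂ = 0.6510 rad, and Δλ = -1.9626 rad.
cos c = sin φ₁ sin φ₂ + cos φ₁ cos φ₂ cos Δλ = (0.9346)(0.6060) + (0.3556)(0.7955)(-0.3819) = 0.45836,
so c = arccos(0.45836) = 1.09465 rad.
Distance = R·c = 1737.4 × 1.0946 ≈ 1902 km.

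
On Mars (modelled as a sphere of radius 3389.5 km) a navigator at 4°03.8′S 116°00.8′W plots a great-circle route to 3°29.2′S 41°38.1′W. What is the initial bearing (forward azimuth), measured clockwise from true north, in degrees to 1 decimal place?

92.5°

Δλ = 74.378° = 1.2981 rad.
y = sin Δλ · cos φ₂ = (0.9631)(0.9981) = 0.9613
x = cos φ₁ sin φ₂ − sin φ₁ cos φ₂ cos Δλ = (0.9975)(-0.0608) − (-0.0709)(0.9981)(0.2693) = -0.0416
θ = atan2(y, x) = 92.48°, so the bearing is 92.5°.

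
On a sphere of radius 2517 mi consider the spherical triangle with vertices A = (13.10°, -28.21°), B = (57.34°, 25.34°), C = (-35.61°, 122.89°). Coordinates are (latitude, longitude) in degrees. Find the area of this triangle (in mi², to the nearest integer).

Side lengths (central angles): a = 2.1506, b = 2.5414, c = 1.0436 rad; semiperimeter s = 2.8678.
By l'Huilier's theorem, tan(E/4) = √[tan(s/2) tan((s−a)/2) tan((s−b)/2) tan((s−c)/2)], giving spherical excess E = 2.6015 rad.
Area = E·R² = 2.6015 × (2517)² ≈ 16481122 mi².

16481122 mi²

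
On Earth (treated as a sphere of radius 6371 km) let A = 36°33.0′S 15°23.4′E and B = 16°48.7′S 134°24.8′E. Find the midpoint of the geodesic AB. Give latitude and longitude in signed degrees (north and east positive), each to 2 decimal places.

-44.41°, 83.35°

The central angle between A and B is δ = 1.7730 rad.
With f = 0.5, the slerp weights are sin((1−f)δ)/sin δ = 0.7910 and sin(fδ)/sin δ = 0.7910.
Weighted sum of the unit vectors: (0.7910)·(0.7745,0.2132,-0.5955) + (0.7910)·(-0.6699,0.6838,-0.2892) = (0.0827, 0.7095, -0.6998).
Converting back: φ = atan2(z, √(x²+y²)) = -44.41°, λ = atan2(y, x) = 83.35°.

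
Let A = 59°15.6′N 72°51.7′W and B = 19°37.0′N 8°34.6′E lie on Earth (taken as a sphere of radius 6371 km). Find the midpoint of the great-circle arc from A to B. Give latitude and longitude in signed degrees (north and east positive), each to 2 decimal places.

Central angle δ = 1.2023 rad. Interpolating on the sphere with fraction f = 0.5:
P = [sin((1−f)δ)·A + sin(fδ)·B] / sin δ = 0.6063·A + 0.6063·B in Cartesian coordinates,
giving P = (0.6560, -0.2110, 0.7246), i.e. latitude 46.44°, longitude -17.83°.

46.44°, -17.83°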